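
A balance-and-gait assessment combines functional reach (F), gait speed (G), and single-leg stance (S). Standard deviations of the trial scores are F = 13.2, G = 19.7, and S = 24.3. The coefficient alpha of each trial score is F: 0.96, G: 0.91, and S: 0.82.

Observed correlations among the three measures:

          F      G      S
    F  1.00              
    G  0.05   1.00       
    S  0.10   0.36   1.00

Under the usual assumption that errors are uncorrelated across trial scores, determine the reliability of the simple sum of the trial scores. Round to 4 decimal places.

0.9067

Var(F+G+S) = 13.2² + 19.7² + 24.3² + 2·[13.2·19.7·0.05 + 13.2·24.3·0.10 + 19.7·24.3·0.36] = 1152.82 + 434.827 = 1587.65.
With uncorrelated errors the cross-covariances are all true-score covariance, so they carry over unchanged; only the diagonal terms shrink to ρᵢσᵢ².
True-score variance = [13.2²·0.96 + 19.7²·0.91 + 24.3²·0.82] + 434.827 = 1004.63 + 434.827 = 1439.46.
Reliability = 1439.46 / 1587.65 = 0.9067.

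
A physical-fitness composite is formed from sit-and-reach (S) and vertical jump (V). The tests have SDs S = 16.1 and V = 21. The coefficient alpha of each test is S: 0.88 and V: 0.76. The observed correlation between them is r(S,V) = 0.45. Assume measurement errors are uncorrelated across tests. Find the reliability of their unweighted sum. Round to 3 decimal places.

0.864

Var(S+V) = 16.1² + 21² + 2·[16.1·21·0.45] = 700.21 + 304.29 = 1004.5.
Because errors are independent across components, Cov(Tᵢ,Tⱼ) = Cov(Xᵢ,Xⱼ); the off-diagonal part of the true-score variance is the same as above.
True-score variance = [16.1²·0.88 + 21²·0.76] + 304.29 = 563.265 + 304.29 = 867.555.
Reliability = 867.555 / 1004.5 = 0.864.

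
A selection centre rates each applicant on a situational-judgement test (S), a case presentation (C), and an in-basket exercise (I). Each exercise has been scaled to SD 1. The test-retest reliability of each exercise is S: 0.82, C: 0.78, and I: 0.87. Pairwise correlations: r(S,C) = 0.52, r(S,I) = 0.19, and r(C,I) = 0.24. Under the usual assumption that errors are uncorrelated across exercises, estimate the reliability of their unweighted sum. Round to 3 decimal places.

0.892

Var(S+C+I) = 3 + 2·[0.52 + 0.19 + 0.24] = 3 + 1.9 = 4.9.
Under uncorrelated errors the observed covariances equal the true-score covariances, so only the own-variance terms attenuate.
True-score variance = [0.82 + 0.78 + 0.87] + 1.9 = 2.47 + 1.9 = 4.37.
Reliability = 4.37 / 4.9 = 0.892.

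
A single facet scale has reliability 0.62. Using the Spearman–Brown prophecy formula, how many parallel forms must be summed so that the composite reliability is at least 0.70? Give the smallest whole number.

2

k ≥ ρ*(1−ρ₁)/(ρ₁(1−ρ*)) = 0.70·0.38 / (0.62·0.30) = 1.430.
Smallest integer k = 2.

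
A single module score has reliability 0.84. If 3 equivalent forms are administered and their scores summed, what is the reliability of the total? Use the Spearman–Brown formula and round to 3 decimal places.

ρ_k = kρ / (1 + (k−1)ρ) = 3·0.84 / (1 + 2·0.84) = 2.520 / 2.680 = 0.940.

0.940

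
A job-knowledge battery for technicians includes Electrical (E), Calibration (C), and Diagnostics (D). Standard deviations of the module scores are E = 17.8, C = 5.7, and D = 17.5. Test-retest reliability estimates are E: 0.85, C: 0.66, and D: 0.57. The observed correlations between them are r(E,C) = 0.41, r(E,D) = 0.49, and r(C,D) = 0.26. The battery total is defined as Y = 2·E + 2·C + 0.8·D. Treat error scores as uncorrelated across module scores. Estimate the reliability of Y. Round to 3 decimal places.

Var(Y) = 2²·17.8² + 2²·5.7² + 0.8²·17.5² + 2·[4·17.8·5.7·0.41 + 1.6·17.8·17.5·0.49 + 1.6·5.7·17.5·0.26] = 1593.32 + 904.213 = 2497.53.
Under uncorrelated errors the observed covariances equal the true-score covariances, so only the own-variance terms attenuate.
True-score variance = [2²·17.8²·0.85 + 2²·5.7²·0.66 + 0.8²·17.5²·0.57] + 904.213 = 1274.75 + 904.213 = 2178.96.
Reliability = 2178.96 / 2497.53 = 0.872.

0.872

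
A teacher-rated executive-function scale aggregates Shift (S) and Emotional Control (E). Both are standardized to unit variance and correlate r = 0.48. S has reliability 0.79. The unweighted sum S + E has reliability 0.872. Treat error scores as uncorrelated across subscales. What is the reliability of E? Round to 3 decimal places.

Var(S+E) = 2 + 2·0.48 = 2.960.
True-score variance = ρ_S + ρ_E + 2·0.48, so 0.872 = (0.79 + ρ_E + 0.96) / 2.960.
ρ_E = 0.872·2.960 − 0.79 − 0.96 = 0.831.

0.831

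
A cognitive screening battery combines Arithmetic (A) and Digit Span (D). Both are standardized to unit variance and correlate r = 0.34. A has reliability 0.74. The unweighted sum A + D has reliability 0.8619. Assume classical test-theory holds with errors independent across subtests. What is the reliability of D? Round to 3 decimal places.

Var(A+D) = 2 + 2·0.34 = 2.680.
True-score variance = ρ_A + ρ_D + 2·0.34, so 0.8619 = (0.74 + ρ_D + 0.68) / 2.680.
ρ_D = 0.8619·2.680 − 0.74 − 0.68 = 0.890.

0.890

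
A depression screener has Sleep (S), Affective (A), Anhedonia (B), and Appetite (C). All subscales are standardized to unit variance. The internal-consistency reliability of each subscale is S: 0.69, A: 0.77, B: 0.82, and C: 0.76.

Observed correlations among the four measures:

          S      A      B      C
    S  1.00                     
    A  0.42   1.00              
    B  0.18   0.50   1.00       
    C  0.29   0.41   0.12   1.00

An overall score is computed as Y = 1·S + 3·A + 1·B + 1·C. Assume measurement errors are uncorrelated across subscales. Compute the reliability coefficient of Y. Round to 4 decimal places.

0.8677

Var(Y) = 1 + 3² + 1 + 1 + 2·[3·0.42 + 0.18 + 0.29 + 3·0.50 + 3·0.41 + 0.12] = 12 + 9.16 = 21.16.
With uncorrelated errors the cross-covariances are all true-score covariance, so they carry over unchanged; only the diagonal terms shrink to ρᵢσᵢ².
True-score variance = [0.69 + 3²·0.77 + 0.82 + 0.76] + 9.16 = 9.2 + 9.16 = 18.36.
Reliability = 18.36 / 21.16 = 0.8677.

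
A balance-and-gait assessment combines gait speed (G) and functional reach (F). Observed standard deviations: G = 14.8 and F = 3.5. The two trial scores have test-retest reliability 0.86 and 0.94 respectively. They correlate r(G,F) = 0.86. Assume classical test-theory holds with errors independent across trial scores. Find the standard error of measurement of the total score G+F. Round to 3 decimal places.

Var(total) = 231.29 + 89.096 = 320.386.
True-score variance = 199.889 + 89.096 = 288.985, so reliability = 0.9020.
Error variance = 320.386 − 288.985 = 31.4006; SEM = √31.4006 = 5.604.

5.604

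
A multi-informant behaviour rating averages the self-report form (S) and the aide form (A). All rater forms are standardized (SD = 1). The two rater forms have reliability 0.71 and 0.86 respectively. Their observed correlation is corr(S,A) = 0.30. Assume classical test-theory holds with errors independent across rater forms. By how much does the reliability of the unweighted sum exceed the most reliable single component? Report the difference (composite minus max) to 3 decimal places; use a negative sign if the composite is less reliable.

Var(sum) = 2 + 0.6 = 2.6; true-score variance = 1.57 + 0.6 = 2.17; composite reliability = 0.8346.
Max component reliability = 0.8600.
Difference = 0.8346 − 0.8600 = -0.025.

-0.025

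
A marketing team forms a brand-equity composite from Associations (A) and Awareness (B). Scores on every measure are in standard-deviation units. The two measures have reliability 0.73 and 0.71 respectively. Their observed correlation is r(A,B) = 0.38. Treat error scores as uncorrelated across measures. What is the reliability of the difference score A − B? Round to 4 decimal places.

Var(A−B) = 1 + 1 − 2·0.38 = 2 − 0.76 = 1.24.
With uncorrelated errors the cross-covariances are all true-score covariance, so they carry over unchanged; only the diagonal terms shrink to ρᵢσᵢ².
True-score variance = [0.73 + 0.71] − 0.76 = 1.44 − 0.76 = 0.68.
Reliability = 0.68 / 1.24 = 0.5484.

0.5484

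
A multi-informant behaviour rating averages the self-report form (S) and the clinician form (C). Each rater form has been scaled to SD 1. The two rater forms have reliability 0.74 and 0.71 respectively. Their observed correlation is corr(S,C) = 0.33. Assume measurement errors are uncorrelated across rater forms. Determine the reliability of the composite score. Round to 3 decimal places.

Var(S+C) = 2 + 2·[0.33] = 2 + 0.66 = 2.66.
With uncorrelated errors the cross-covariances are all true-score covariance, so they carry over unchanged; only the diagonal terms shrink to ρᵢσᵢ².
True-score variance = [0.74 + 0.71] + 0.66 = 1.45 + 0.66 = 2.11.
Reliability = 2.11 / 2.66 = 0.793.

0.793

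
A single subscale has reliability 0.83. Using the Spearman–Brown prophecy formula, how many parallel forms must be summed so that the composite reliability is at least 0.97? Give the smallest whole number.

k ≥ ρ*(1−ρ₁)/(ρ₁(1−ρ*)) = 0.97·0.17 / (0.83·0.03) = 6.622.
Smallest integer k = 7.

7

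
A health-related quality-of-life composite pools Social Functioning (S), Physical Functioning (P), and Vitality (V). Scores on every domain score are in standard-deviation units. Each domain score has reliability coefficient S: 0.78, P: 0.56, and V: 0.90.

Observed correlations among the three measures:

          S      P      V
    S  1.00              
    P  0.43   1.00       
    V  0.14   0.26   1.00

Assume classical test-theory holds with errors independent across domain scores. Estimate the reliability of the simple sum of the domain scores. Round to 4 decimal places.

0.8369

Var(S+P+V) = 3 + 2·[0.43 + 0.14 + 0.26] = 3 + 1.66 = 4.66.
With uncorrelated errors the cross-covariances are all true-score covariance, so they carry over unchanged; only the diagonal terms shrink to ρᵢσᵢ².
True-score variance = [0.78 + 0.56 + 0.90] + 1.66 = 2.24 + 1.66 = 3.9.
Reliability = 3.9 / 4.66 = 0.8369.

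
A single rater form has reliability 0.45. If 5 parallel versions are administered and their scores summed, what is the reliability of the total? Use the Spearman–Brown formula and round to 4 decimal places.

0.8036

ρ_k = kρ / (1 + (k−1)ρ) = 5·0.45 / (1 + 4·0.45) = 2.250 / 2.800 = 0.8036.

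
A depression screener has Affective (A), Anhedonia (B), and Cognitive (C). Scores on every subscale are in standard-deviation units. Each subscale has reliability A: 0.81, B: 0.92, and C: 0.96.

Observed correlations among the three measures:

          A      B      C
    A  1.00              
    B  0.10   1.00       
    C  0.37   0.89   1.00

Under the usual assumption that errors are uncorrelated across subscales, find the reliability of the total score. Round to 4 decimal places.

0.9458

Var(A+B+C) = 3 + 2·[0.10 + 0.37 + 0.89] = 3 + 2.72 = 5.72.
Under uncorrelated errors the observed covariances equal the true-score covariances, so only the own-variance terms attenuate.
True-score variance = [0.81 + 0.92 + 0.96] + 2.72 = 2.69 + 2.72 = 5.41.
Reliability = 5.41 / 5.72 = 0.9458.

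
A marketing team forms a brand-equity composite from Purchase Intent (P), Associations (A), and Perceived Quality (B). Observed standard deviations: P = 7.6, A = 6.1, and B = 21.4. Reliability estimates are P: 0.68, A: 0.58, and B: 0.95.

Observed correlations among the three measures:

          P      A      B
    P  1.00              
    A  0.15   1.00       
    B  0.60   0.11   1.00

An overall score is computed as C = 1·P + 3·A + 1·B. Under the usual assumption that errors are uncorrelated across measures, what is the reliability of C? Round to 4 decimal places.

Var(C) = 7.6² + 3²·6.1² + 21.4² + 2·[3·7.6·6.1·0.15 + 7.6·21.4·0.60 + 3·6.1·21.4·0.11] = 850.61 + 323.048 = 1173.66.
Because errors are independent across components, Cov(Tᵢ,Tⱼ) = Cov(Xᵢ,Xⱼ); the off-diagonal part of the true-score variance is the same as above.
True-score variance = [7.6²·0.68 + 3²·6.1²·0.58 + 21.4²·0.95] + 323.048 = 668.575 + 323.048 = 991.623.
Reliability = 991.623 / 1173.66 = 0.8449.

0.8449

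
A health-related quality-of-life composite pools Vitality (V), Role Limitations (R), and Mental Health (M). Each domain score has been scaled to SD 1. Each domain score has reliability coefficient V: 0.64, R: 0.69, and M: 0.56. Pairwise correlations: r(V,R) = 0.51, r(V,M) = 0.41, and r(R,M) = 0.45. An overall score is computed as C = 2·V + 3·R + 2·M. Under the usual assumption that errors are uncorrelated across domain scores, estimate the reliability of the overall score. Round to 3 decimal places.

0.812

Var(C) = 2² + 3² + 2² + 2·[6·0.51 + 4·0.41 + 6·0.45] = 17 + 14.8 = 31.8.
Under uncorrelated errors the observed covariances equal the true-score covariances, so only the own-variance terms attenuate.
True-score variance = [2²·0.64 + 3²·0.69 + 2²·0.56] + 14.8 = 11.01 + 14.8 = 25.81.
Reliability = 25.81 / 31.8 = 0.812.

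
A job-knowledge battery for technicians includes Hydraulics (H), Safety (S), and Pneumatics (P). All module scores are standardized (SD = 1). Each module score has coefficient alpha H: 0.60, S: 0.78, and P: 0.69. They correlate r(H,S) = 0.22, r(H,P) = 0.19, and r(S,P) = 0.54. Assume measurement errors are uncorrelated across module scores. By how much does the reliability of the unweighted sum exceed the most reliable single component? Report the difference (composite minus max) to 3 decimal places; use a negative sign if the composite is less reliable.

Var(sum) = 3 + 1.9 = 4.9; true-score variance = 2.07 + 1.9 = 3.97; composite reliability = 0.8102.
Max component reliability = 0.7800.
Difference = 0.8102 − 0.7800 = 0.030.

0.030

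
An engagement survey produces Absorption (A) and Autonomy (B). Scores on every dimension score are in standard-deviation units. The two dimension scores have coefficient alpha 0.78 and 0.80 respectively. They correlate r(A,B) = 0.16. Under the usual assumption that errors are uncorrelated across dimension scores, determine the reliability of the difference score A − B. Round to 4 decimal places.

0.7500

Var(A−B) = 1 + 1 − 2·0.16 = 2 − 0.32 = 1.68.
Under uncorrelated errors the observed covariances equal the true-score covariances, so only the own-variance terms attenuate.
True-score variance = [0.78 + 0.80] − 0.32 = 1.58 − 0.32 = 1.26.
Reliability = 1.26 / 1.68 = 0.7500.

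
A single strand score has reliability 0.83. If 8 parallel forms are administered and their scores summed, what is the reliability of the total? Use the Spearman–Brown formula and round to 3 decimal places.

ρ_k = kρ / (1 + (k−1)ρ) = 8·0.83 / (1 + 7·0.83) = 6.640 / 6.810 = 0.975.

0.975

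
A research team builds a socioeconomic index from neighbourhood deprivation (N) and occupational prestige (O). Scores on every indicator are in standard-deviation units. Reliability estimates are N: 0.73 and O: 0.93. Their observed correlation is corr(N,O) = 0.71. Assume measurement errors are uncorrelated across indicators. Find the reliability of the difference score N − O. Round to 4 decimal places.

Var(N−O) = 1 + 1 − 2·0.71 = 2 − 1.42 = 0.58.
Under uncorrelated errors the observed covariances equal the true-score covariances, so only the own-variance terms attenuate.
True-score variance = [0.73 + 0.93] − 1.42 = 1.66 − 1.42 = 0.24.
Reliability = 0.24 / 0.58 = 0.4138.

0.4138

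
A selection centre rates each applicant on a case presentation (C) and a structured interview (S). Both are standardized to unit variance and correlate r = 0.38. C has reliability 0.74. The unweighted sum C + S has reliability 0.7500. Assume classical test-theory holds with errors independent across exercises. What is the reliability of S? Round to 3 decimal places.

0.570

Var(C+S) = 2 + 2·0.38 = 2.760.
True-score variance = ρ_C + ρ_S + 2·0.38, so 0.7500 = (0.74 + ρ_S + 0.76) / 2.760.
ρ_S = 0.7500·2.760 − 0.74 − 0.76 = 0.570.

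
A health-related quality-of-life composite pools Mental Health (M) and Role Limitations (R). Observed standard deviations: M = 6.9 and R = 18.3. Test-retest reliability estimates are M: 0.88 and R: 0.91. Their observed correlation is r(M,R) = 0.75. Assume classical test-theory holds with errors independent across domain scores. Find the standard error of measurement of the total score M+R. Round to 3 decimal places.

5.988

Var(total) = 382.5 + 189.405 = 571.905.
True-score variance = 346.647 + 189.405 = 536.052, so reliability = 0.9373.
Error variance = 571.905 − 536.052 = 35.8533; SEM = √35.8533 = 5.988.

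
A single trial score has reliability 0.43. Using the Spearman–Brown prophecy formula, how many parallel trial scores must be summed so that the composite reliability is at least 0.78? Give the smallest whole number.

k ≥ ρ*(1−ρ₁)/(ρ₁(1−ρ*)) = 0.78·0.57 / (0.43·0.22) = 4.700.
Smallest integer k = 5.

5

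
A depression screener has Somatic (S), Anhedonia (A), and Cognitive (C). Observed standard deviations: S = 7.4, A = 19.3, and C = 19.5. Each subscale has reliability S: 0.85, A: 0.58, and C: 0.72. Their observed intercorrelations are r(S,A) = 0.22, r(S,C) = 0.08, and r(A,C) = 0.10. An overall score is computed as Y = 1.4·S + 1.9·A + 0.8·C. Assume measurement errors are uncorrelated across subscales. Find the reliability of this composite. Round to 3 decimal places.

0.676

Var(Y) = 1.4²·7.4² + 1.9²·19.3² + 0.8²·19.5² + 2·[2.66·7.4·19.3·0.22 + 1.12·7.4·19.5·0.08 + 1.52·19.3·19.5·0.10] = 1695.38 + 307.425 = 2002.8.
Under uncorrelated errors the observed covariances equal the true-score covariances, so only the own-variance terms attenuate.
True-score variance = [1.4²·7.4²·0.85 + 1.9²·19.3²·0.58 + 0.8²·19.5²·0.72] + 307.425 = 1046.37 + 307.425 = 1353.79.
Reliability = 1353.79 / 2002.8 = 0.676.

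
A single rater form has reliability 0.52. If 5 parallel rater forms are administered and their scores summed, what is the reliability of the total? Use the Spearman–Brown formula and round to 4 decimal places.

ρ_k = kρ / (1 + (k−1)ρ) = 5·0.52 / (1 + 4·0.52) = 2.600 / 3.080 = 0.8442.

0.8442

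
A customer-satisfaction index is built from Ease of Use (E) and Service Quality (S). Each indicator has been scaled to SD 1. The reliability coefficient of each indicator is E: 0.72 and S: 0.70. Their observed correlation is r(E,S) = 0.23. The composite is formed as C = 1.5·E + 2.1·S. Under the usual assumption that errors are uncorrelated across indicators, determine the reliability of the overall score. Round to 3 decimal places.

0.759

Var(C) = 1.5² + 2.1² + 2·[3.15·0.23] = 6.66 + 1.449 = 8.109.
With uncorrelated errors the cross-covariances are all true-score covariance, so they carry over unchanged; only the diagonal terms shrink to ρᵢσᵢ².
True-score variance = [1.5²·0.72 + 2.1²·0.70] + 1.449 = 4.707 + 1.449 = 6.156.
Reliability = 6.156 / 8.109 = 0.759.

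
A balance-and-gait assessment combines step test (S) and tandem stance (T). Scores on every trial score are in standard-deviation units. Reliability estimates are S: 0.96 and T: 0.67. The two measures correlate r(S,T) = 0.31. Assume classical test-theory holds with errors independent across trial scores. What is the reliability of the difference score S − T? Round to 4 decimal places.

0.7319

Var(S−T) = 1 + 1 − 2·0.31 = 2 − 0.62 = 1.38.
With uncorrelated errors the cross-covariances are all true-score covariance, so they carry over unchanged; only the diagonal terms shrink to ρᵢσᵢ².
True-score variance = [0.96 + 0.67] − 0.62 = 1.63 − 0.62 = 1.01.
Reliability = 1.01 / 1.38 = 0.7319.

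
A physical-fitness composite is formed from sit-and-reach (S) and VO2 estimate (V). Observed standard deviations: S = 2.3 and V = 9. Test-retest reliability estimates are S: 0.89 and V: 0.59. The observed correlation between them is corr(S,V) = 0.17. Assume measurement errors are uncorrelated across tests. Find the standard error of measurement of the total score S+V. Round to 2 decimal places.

Var(total) = 86.29 + 7.038 = 93.328.
True-score variance = 52.4981 + 7.038 = 59.5361, so reliability = 0.6379.
Error variance = 93.328 − 59.5361 = 33.7919; SEM = √33.7919 = 5.81.

5.81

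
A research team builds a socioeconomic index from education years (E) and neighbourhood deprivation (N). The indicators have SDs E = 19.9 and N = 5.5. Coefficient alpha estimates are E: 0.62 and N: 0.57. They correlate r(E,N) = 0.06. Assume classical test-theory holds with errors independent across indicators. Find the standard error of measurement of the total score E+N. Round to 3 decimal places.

12.786

Var(total) = 426.26 + 13.134 = 439.394.
True-score variance = 262.769 + 13.134 = 275.903, so reliability = 0.6279.
Error variance = 439.394 − 275.903 = 163.491; SEM = √163.491 = 12.786.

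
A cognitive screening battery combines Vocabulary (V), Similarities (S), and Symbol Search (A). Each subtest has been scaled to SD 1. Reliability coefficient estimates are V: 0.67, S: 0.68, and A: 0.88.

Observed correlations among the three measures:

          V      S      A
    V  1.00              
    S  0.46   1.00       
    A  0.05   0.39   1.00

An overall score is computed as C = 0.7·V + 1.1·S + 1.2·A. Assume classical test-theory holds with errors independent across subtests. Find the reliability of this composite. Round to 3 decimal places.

Var(C) = 0.7² + 1.1² + 1.2² + 2·[0.77·0.46 + 0.84·0.05 + 1.32·0.39] = 3.14 + 1.822 = 4.962.
Under uncorrelated errors the observed covariances equal the true-score covariances, so only the own-variance terms attenuate.
True-score variance = [0.7²·0.67 + 1.1²·0.68 + 1.2²·0.88] + 1.822 = 2.4183 + 1.822 = 4.2403.
Reliability = 4.2403 / 4.962 = 0.855.

0.855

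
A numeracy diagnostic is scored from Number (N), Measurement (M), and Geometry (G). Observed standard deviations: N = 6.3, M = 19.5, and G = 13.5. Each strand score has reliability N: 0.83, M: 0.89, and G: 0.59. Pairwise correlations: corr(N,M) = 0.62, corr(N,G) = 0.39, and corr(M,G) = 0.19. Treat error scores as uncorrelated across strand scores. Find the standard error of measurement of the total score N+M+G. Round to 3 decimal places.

Var(total) = 602.19 + 318.708 = 920.898.
True-score variance = 478.893 + 318.708 = 797.601, so reliability = 0.8661.
Error variance = 920.898 − 797.601 = 123.297; SEM = √123.297 = 11.104.

11.104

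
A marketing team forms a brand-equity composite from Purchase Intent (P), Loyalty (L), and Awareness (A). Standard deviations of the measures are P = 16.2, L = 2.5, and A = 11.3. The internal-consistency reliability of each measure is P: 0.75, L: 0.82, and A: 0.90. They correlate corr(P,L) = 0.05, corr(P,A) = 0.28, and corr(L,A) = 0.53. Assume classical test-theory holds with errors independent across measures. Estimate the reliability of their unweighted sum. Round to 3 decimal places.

Var(P+L+A) = 16.2² + 2.5² + 11.3² + 2·[16.2·2.5·0.05 + 16.2·11.3·0.28 + 2.5·11.3·0.53] = 396.38 + 136.509 = 532.889.
Under uncorrelated errors the observed covariances equal the true-score covariances, so only the own-variance terms attenuate.
True-score variance = [16.2²·0.75 + 2.5²·0.82 + 11.3²·0.90] + 136.509 = 316.876 + 136.509 = 453.385.
Reliability = 453.385 / 532.889 = 0.851.

0.851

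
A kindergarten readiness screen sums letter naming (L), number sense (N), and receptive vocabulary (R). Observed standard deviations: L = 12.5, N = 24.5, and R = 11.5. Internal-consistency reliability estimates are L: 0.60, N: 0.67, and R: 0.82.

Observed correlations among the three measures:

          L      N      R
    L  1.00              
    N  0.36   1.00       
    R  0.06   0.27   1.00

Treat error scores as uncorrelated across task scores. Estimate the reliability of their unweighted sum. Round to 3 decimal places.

0.778

Var(L+N+R) = 12.5² + 24.5² + 11.5² + 2·[12.5·24.5·0.36 + 12.5·11.5·0.06 + 24.5·11.5·0.27] = 888.75 + 389.895 = 1278.64.
Because errors are independent across components, Cov(Tᵢ,Tⱼ) = Cov(Xᵢ,Xⱼ); the off-diagonal part of the true-score variance is the same as above.
True-score variance = [12.5²·0.60 + 24.5²·0.67 + 11.5²·0.82] + 389.895 = 604.362 + 389.895 = 994.257.
Reliability = 994.257 / 1278.64 = 0.778.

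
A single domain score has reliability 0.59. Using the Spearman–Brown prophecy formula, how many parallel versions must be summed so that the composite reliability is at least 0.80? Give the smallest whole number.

3

k ≥ ρ*(1−ρ₁)/(ρ₁(1−ρ*)) = 0.80·0.41 / (0.59·0.20) = 2.780.
Smallest integer k = 3.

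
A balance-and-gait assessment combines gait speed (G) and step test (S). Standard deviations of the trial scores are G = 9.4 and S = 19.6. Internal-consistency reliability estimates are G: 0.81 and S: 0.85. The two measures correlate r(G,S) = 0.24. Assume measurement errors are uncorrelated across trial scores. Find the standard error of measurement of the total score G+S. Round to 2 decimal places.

Var(total) = 472.52 + 88.4352 = 560.955.
True-score variance = 398.108 + 88.4352 = 486.543, so reliability = 0.8673.
Error variance = 560.955 − 486.543 = 74.4124; SEM = √74.4124 = 8.63.

8.63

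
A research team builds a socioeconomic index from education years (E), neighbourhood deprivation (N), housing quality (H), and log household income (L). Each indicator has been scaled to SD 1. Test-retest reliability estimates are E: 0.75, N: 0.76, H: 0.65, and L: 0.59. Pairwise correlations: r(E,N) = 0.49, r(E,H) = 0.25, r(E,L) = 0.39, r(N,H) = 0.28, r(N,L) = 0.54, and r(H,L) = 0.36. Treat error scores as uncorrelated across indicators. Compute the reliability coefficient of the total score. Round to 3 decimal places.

Var(E+N+H+L) = 4 + 2·[0.49 + 0.25 + 0.39 + 0.28 + 0.54 + 0.36] = 4 + 4.62 = 8.62.
Under uncorrelated errors the observed covariances equal the true-score covariances, so only the own-variance terms attenuate.
True-score variance = [0.75 + 0.76 + 0.65 + 0.59] + 4.62 = 2.75 + 4.62 = 7.37.
Reliability = 7.37 / 8.62 = 0.855.

0.855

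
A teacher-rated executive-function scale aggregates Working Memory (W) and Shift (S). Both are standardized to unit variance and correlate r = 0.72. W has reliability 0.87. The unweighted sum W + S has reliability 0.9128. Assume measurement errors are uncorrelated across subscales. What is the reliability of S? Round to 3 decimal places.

Var(W+S) = 2 + 2·0.72 = 3.440.
True-score variance = ρ_W + ρ_S + 2·0.72, so 0.9128 = (0.87 + ρ_S + 1.44) / 3.440.
ρ_S = 0.9128·3.440 − 0.87 − 1.44 = 0.830.

0.830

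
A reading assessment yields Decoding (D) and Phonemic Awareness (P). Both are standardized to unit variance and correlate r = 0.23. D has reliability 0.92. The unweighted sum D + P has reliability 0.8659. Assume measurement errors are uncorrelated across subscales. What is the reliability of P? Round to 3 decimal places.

0.750

Var(D+P) = 2 + 2·0.23 = 2.460.
True-score variance = ρ_D + ρ_P + 2·0.23, so 0.8659 = (0.92 + ρ_P + 0.46) / 2.460.
ρ_P = 0.8659·2.460 − 0.92 − 0.46 = 0.750.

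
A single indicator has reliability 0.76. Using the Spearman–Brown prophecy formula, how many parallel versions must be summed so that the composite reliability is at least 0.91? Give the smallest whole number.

4

k ≥ ρ*(1−ρ₁)/(ρ₁(1−ρ*)) = 0.91·0.24 / (0.76·0.09) = 3.193.
Smallest integer k = 4.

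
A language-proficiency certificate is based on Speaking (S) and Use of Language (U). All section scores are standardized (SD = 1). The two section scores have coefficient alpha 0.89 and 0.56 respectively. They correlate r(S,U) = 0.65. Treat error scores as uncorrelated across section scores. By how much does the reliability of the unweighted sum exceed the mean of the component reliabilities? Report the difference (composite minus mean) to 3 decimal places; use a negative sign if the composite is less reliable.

Var(sum) = 2 + 1.3 = 3.3; true-score variance = 1.45 + 1.3 = 2.75; composite reliability = 0.8333.
Mean component reliability = 0.7250.
Difference = 0.8333 − 0.7250 = 0.108.

0.108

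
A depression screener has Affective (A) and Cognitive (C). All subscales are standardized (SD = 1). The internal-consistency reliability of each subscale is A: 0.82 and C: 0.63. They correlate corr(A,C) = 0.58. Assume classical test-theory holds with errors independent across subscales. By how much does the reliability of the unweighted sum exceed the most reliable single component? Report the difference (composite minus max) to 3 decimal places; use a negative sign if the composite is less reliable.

Var(sum) = 2 + 1.16 = 3.16; true-score variance = 1.45 + 1.16 = 2.61; composite reliability = 0.8259.
Max component reliability = 0.8200.
Difference = 0.8259 − 0.8200 = 0.006.

0.006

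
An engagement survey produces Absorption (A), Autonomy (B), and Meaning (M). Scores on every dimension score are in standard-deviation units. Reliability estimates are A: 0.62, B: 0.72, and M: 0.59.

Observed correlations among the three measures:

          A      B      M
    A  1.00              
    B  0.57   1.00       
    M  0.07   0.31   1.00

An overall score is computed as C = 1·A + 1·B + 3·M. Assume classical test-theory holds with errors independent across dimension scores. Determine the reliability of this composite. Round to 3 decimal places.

Var(C) = 1 + 1 + 3² + 2·[0.57 + 3·0.07 + 3·0.31] = 11 + 3.42 = 14.42.
With uncorrelated errors the cross-covariances are all true-score covariance, so they carry over unchanged; only the diagonal terms shrink to ρᵢσᵢ².
True-score variance = [0.62 + 0.72 + 3²·0.59] + 3.42 = 6.65 + 3.42 = 10.07.
Reliability = 10.07 / 14.42 = 0.698.

0.698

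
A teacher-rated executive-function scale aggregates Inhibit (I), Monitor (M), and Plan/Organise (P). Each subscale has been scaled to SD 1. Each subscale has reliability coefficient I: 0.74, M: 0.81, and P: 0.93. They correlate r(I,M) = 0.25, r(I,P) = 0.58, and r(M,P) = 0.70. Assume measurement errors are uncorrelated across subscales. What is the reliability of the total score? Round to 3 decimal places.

0.914

Var(I+M+P) = 3 + 2·[0.25 + 0.58 + 0.70] = 3 + 3.06 = 6.06.
Because errors are independent across components, Cov(Tᵢ,Tⱼ) = Cov(Xᵢ,Xⱼ); the off-diagonal part of the true-score variance is the same as above.
True-score variance = [0.74 + 0.81 + 0.93] + 3.06 = 2.48 + 3.06 = 5.54.
Reliability = 5.54 / 6.06 = 0.914.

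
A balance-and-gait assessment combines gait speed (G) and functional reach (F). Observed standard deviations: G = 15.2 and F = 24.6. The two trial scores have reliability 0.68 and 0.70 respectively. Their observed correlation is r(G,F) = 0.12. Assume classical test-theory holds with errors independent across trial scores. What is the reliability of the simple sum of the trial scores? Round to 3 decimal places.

Var(G+F) = 15.2² + 24.6² + 2·[15.2·24.6·0.12] = 836.2 + 89.7408 = 925.941.
With uncorrelated errors the cross-covariances are all true-score covariance, so they carry over unchanged; only the diagonal terms shrink to ρᵢσᵢ².
True-score variance = [15.2²·0.68 + 24.6²·0.70] + 89.7408 = 580.719 + 89.7408 = 670.46.
Reliability = 670.46 / 925.941 = 0.724.

0.724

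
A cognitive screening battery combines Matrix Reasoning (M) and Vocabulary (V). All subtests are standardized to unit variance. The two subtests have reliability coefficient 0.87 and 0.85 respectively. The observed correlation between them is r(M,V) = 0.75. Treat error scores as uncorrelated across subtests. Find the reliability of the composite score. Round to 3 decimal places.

0.920

Var(M+V) = 2 + 2·[0.75] = 2 + 1.5 = 3.5.
Because errors are independent across components, Cov(Tᵢ,Tⱼ) = Cov(Xᵢ,Xⱼ); the off-diagonal part of the true-score variance is the same as above.
True-score variance = [0.87 + 0.85] + 1.5 = 1.72 + 1.5 = 3.22.
Reliability = 3.22 / 3.5 = 0.920.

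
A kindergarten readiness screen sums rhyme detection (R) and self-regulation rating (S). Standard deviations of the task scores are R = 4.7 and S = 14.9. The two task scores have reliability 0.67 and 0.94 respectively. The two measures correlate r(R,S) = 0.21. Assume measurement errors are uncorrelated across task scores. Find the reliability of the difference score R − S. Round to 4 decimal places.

Var(R−S) = 4.7² + 14.9² − 2·4.7·14.9·0.21 = 244.1 − 29.4126 = 214.687.
With uncorrelated errors the cross-covariances are all true-score covariance, so they carry over unchanged; only the diagonal terms shrink to ρᵢσᵢ².
True-score variance = [4.7²·0.67 + 14.9²·0.94] − 29.4126 = 223.49 − 29.4126 = 194.077.
Reliability = 194.077 / 214.687 = 0.9040.

0.9040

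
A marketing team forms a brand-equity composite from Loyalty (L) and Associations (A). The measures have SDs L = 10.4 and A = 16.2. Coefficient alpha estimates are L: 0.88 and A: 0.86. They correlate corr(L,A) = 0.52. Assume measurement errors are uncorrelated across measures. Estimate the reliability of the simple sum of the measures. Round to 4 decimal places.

0.9089

Var(L+A) = 10.4² + 16.2² + 2·[10.4·16.2·0.52] = 370.6 + 175.219 = 545.819.
Under uncorrelated errors the observed covariances equal the true-score covariances, so only the own-variance terms attenuate.
True-score variance = [10.4²·0.88 + 16.2²·0.86] + 175.219 = 320.879 + 175.219 = 496.098.
Reliability = 496.098 / 545.819 = 0.9089.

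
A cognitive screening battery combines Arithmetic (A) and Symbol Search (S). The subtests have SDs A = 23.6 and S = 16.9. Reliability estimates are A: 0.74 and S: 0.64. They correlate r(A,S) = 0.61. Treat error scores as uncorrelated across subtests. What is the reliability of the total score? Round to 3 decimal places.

0.814

Var(A+S) = 23.6² + 16.9² + 2·[23.6·16.9·0.61] = 842.57 + 486.585 = 1329.15.
Under uncorrelated errors the observed covariances equal the true-score covariances, so only the own-variance terms attenuate.
True-score variance = [23.6²·0.74 + 16.9²·0.64] + 486.585 = 594.941 + 486.585 = 1081.53.
Reliability = 1081.53 / 1329.15 = 0.814.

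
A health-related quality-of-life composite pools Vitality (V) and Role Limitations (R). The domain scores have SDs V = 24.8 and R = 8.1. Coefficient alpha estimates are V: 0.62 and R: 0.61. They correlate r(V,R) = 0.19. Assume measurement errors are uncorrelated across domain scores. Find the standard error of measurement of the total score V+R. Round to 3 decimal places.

Var(total) = 680.65 + 76.3344 = 756.984.
True-score variance = 421.347 + 76.3344 = 497.681, so reliability = 0.6575.
Error variance = 756.984 − 497.681 = 259.303; SEM = √259.303 = 16.103.

16.103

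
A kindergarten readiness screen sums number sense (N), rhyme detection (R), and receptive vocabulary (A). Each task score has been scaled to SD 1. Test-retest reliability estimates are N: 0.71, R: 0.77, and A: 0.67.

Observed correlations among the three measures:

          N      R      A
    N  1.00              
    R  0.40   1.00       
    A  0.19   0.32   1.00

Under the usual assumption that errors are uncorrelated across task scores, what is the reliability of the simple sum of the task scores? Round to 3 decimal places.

0.824

Var(N+R+A) = 3 + 2·[0.40 + 0.19 + 0.32] = 3 + 1.82 = 4.82.
Under uncorrelated errors the observed covariances equal the true-score covariances, so only the own-variance terms attenuate.
True-score variance = [0.71 + 0.77 + 0.67] + 1.82 = 2.15 + 1.82 = 3.97.
Reliability = 3.97 / 4.82 = 0.824.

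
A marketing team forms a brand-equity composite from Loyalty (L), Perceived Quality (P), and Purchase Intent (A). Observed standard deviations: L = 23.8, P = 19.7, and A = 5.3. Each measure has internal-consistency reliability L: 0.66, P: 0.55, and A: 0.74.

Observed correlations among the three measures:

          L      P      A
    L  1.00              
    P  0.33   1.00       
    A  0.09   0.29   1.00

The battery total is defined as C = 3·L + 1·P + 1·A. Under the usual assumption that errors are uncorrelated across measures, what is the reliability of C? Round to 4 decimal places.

0.7085

Var(C) = 3²·23.8² + 19.7² + 5.3² + 2·[3·23.8·19.7·0.33 + 3·23.8·5.3·0.09 + 19.7·5.3·0.29] = 5514.14 + 1057.02 = 6571.16.
With uncorrelated errors the cross-covariances are all true-score covariance, so they carry over unchanged; only the diagonal terms shrink to ρᵢσᵢ².
True-score variance = [3²·23.8²·0.66 + 19.7²·0.55 + 5.3²·0.74] + 1057.02 = 3598.89 + 1057.02 = 4655.91.
Reliability = 4655.91 / 6571.16 = 0.7085.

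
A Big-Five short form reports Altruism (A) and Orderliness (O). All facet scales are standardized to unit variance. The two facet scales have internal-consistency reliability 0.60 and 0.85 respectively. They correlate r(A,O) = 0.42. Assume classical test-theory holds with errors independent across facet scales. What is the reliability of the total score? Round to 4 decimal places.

Var(A+O) = 2 + 2·[0.42] = 2 + 0.84 = 2.84.
With uncorrelated errors the cross-covariances are all true-score covariance, so they carry over unchanged; only the diagonal terms shrink to ρᵢσᵢ².
True-score variance = [0.60 + 0.85] + 0.84 = 1.45 + 0.84 = 2.29.
Reliability = 2.29 / 2.84 = 0.8063.

0.8063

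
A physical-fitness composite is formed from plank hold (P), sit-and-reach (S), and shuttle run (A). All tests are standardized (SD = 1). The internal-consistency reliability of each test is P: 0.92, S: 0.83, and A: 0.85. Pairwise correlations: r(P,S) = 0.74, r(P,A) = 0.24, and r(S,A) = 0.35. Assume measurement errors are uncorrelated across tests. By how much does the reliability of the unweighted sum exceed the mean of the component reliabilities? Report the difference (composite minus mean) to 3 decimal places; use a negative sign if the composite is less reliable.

0.063

Var(sum) = 3 + 2.66 = 5.66; true-score variance = 2.6 + 2.66 = 5.26; composite reliability = 0.9293.
Mean component reliability = 0.8667.
Difference = 0.9293 − 0.8667 = 0.063.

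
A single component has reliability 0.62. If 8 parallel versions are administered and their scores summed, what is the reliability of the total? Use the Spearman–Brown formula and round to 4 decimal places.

0.9288

ρ_k = kρ / (1 + (k−1)ρ) = 8·0.62 / (1 + 7·0.62) = 4.960 / 5.340 = 0.9288.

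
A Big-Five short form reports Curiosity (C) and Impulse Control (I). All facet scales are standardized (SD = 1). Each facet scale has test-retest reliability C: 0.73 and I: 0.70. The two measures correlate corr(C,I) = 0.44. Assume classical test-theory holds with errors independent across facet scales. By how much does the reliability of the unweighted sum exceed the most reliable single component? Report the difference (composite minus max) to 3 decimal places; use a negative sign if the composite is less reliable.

Var(sum) = 2 + 0.88 = 2.88; true-score variance = 1.43 + 0.88 = 2.31; composite reliability = 0.8021.
Max component reliability = 0.7300.
Difference = 0.8021 − 0.7300 = 0.072.

0.072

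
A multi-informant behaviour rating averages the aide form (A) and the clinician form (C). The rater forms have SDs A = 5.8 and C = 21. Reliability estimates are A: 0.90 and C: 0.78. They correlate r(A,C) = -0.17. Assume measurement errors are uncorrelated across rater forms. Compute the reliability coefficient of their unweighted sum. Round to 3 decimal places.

Var(A+C) = 5.8² + 21² + 2·[5.8·21·(-0.17)] = 474.64 − 41.412 = 433.228.
Under uncorrelated errors the observed covariances equal the true-score covariances, so only the own-variance terms attenuate.
True-score variance = [5.8²·0.90 + 21²·0.78] − 41.412 = 374.256 − 41.412 = 332.844.
Reliability = 332.844 / 433.228 = 0.768.

0.768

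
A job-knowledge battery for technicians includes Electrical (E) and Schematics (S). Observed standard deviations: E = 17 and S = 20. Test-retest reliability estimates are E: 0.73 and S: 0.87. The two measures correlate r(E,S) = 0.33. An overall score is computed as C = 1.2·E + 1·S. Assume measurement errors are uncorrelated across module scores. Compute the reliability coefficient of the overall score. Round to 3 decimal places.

0.849

Var(C) = 1.2²·17² + 20² + 2·[1.2·17·20·0.33] = 816.16 + 269.28 = 1085.44.
Because errors are independent across components, Cov(Tᵢ,Tⱼ) = Cov(Xᵢ,Xⱼ); the off-diagonal part of the true-score variance is the same as above.
True-score variance = [1.2²·17²·0.73 + 20²·0.87] + 269.28 = 651.797 + 269.28 = 921.077.
Reliability = 921.077 / 1085.44 = 0.849.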